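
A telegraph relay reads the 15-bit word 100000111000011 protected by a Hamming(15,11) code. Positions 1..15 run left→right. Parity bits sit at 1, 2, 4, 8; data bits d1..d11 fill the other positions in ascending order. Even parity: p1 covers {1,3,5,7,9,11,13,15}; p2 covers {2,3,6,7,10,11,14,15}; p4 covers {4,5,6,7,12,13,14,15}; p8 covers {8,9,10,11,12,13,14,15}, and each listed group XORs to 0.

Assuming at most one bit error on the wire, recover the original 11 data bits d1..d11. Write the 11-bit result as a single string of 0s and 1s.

00111000011

s1 (pos 1,3,5,7,9,11,13,15): 1⊕0⊕0⊕1⊕1⊕0⊕0⊕1 = 0
s2 (pos 2,3,6,7,10,11,14,15): 0⊕0⊕0⊕1⊕0⊕0⊕1⊕1 = 1
s4 (pos 4,5,6,7,12,13,14,15): 0⊕0⊕0⊕1⊕0⊕0⊕1⊕1 = 1
s8 (pos 8,9,10,11,12,13,14,15): 1⊕1⊕0⊕0⊕0⊕0⊕1⊕1 = 0
Syndrome s8…s1 = 0110 → error at position 6.
Flip position 6: 100000111000011 → 100001111000011
Read data bits from positions 3,5,6,7,9,10,11,12,13,14,15: 00111000011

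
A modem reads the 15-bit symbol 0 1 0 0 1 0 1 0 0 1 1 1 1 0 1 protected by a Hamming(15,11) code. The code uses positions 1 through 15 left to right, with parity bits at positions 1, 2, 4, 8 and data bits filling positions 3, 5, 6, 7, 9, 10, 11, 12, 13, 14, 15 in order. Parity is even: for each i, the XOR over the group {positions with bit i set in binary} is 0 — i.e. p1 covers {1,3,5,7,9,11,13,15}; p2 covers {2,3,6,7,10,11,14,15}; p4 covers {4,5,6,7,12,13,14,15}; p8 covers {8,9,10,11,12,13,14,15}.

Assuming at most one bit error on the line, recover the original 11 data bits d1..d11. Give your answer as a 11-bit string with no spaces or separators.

01010111100

s1 (pos 1,3,5,7,9,11,13,15): 0⊕0⊕1⊕1⊕0⊕1⊕1⊕1 = 1
s2 (pos 2,3,6,7,10,11,14,15): 1⊕0⊕0⊕1⊕1⊕1⊕0⊕1 = 1
s4 (pos 4,5,6,7,12,13,14,15): 0⊕1⊕0⊕1⊕1⊕1⊕0⊕1 = 1
s8 (pos 8,9,10,11,12,13,14,15): 0⊕0⊕1⊕1⊕1⊕1⊕0⊕1 = 1
Syndrome s8…s1 = 1111 → error at position 15.
Flip position 15: 010010100111101 → 010010100111100
Read data bits from positions 3,5,6,7,9,10,11,12,13,14,15: 01010111100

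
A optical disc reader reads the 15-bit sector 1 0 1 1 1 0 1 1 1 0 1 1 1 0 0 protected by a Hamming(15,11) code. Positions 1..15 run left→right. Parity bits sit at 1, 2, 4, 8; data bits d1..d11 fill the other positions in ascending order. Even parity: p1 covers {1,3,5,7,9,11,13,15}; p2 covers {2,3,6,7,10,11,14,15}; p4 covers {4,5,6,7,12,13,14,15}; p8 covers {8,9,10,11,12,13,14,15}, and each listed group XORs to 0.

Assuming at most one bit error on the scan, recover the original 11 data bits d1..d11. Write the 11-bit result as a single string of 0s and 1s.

11011011101

s1 (pos 1,3,5,7,9,11,13,15): 1⊕1⊕1⊕1⊕1⊕1⊕1⊕0 = 1
s2 (pos 2,3,6,7,10,11,14,15): 0⊕1⊕0⊕1⊕0⊕1⊕0⊕0 = 1
s4 (pos 4,5,6,7,12,13,14,15): 1⊕1⊕0⊕1⊕1⊕1⊕0⊕0 = 1
s8 (pos 8,9,10,11,12,13,14,15): 1⊕1⊕0⊕1⊕1⊕1⊕0⊕0 = 1
Syndrome s8…s1 = 1111 → error at position 15.
Flip position 15: 101110111011100 → 101110111011101
Read data bits from positions 3,5,6,7,9,10,11,12,13,14,15: 11011011101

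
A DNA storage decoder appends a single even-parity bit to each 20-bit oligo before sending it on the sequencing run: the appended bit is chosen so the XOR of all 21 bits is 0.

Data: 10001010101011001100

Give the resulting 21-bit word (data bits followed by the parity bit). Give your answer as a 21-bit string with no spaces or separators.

XOR of the 20 data bits: 1⊕0⊕0⊕0⊕1⊕0⊕1⊕0⊕1⊕0⊕1⊕0⊕1⊕1⊕0⊕0⊕1⊕1⊕0⊕0 = 1
Parity bit = 1 (so all 21 bits XOR to 0).

100010101010110011001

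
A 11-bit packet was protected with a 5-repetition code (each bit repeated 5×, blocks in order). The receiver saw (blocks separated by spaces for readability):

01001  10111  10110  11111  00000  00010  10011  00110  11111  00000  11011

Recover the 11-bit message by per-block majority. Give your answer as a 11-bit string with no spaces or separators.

Block 1 (01001): 2 ones → 0
Block 2 (10111): 4 ones → 1
Block 3 (10110): 3 ones → 1
Block 4 (11111): 5 ones → 1
Block 5 (00000): 0 ones → 0
Block 6 (00010): 1 one → 0
Block 7 (10011): 3 ones → 1
Block 8 (00110): 2 ones → 0
Block 9 (11111): 5 ones → 1
Block 10 (00000): 0 ones → 0
Block 11 (11011): 4 ones → 1

01110010101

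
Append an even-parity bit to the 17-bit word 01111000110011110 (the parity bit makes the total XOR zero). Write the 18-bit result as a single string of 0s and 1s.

XOR of the 17 data bits: 0⊕1⊕1⊕1⊕1⊕0⊕0⊕0⊕1⊕1⊕0⊕0⊕1⊕1⊕1⊕1⊕0 = 0
Parity bit = 0 (so all 18 bits XOR to 0).

011110001100111100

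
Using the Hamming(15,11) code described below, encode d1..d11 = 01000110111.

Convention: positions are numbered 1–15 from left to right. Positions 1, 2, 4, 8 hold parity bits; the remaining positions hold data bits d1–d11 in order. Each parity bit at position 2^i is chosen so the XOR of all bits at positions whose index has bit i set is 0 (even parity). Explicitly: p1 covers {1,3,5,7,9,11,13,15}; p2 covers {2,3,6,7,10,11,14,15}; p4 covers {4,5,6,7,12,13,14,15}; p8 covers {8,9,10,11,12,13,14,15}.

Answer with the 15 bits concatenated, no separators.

000010010110111

Place data at non-parity positions: p1 p2 0 p4 1 0 0 p8 0 1 1 0 1 1 1
p1 (pos 1,3,5,7,9,11,13,15): XOR of data positions = 0⊕1⊕0⊕0⊕1⊕1⊕1 = 0
p2 (pos 2,3,6,7,10,11,14,15): XOR of data positions = 0⊕0⊕0⊕1⊕1⊕1⊕1 = 0
p4 (pos 4,5,6,7,12,13,14,15): XOR of data positions = 1⊕0⊕0⊕0⊕1⊕1⊕1 = 0
p8 (pos 8,9,10,11,12,13,14,15): XOR of data positions = 0⊕1⊕1⊕0⊕1⊕1⊕1 = 1
Codeword: 000010010110111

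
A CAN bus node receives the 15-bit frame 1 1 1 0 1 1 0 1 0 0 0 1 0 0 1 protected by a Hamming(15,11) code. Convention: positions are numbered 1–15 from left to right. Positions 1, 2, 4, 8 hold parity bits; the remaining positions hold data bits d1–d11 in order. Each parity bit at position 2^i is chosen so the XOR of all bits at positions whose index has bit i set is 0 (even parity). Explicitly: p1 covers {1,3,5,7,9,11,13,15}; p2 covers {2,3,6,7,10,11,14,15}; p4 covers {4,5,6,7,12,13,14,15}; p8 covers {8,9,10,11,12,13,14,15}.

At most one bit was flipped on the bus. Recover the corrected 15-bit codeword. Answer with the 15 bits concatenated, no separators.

111011000001001

s1 (pos 1,3,5,7,9,11,13,15): 1⊕1⊕1⊕0⊕0⊕0⊕0⊕1 = 0
s2 (pos 2,3,6,7,10,11,14,15): 1⊕1⊕1⊕0⊕0⊕0⊕0⊕1 = 0
s4 (pos 4,5,6,7,12,13,14,15): 0⊕1⊕1⊕0⊕1⊕0⊕0⊕1 = 0
s8 (pos 8,9,10,11,12,13,14,15): 1⊕0⊕0⊕0⊕1⊕0⊕0⊕1 = 1
Syndrome s8…s1 = 1000 → error at position 8.
Flip position 8: 111011010001001 → 111011000001001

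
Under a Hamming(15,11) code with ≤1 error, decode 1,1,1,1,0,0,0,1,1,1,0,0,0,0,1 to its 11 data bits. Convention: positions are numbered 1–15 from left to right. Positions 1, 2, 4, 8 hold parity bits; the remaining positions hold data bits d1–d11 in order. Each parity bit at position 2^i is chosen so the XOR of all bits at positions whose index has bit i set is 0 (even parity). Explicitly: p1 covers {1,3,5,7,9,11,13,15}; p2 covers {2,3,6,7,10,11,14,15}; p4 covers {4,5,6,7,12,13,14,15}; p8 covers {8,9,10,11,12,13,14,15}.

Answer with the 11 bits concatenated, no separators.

s1 (pos 1,3,5,7,9,11,13,15): 1⊕1⊕0⊕0⊕1⊕0⊕0⊕1 = 0
s2 (pos 2,3,6,7,10,11,14,15): 1⊕1⊕0⊕0⊕1⊕0⊕0⊕1 = 0
s4 (pos 4,5,6,7,12,13,14,15): 1⊕0⊕0⊕0⊕0⊕0⊕0⊕1 = 0
s8 (pos 8,9,10,11,12,13,14,15): 1⊕1⊕1⊕0⊕0⊕0⊕0⊕1 = 0
Syndrome s8…s1 = 0000 → no error.
Read data bits from positions 3,5,6,7,9,10,11,12,13,14,15: 10001100001

10001100001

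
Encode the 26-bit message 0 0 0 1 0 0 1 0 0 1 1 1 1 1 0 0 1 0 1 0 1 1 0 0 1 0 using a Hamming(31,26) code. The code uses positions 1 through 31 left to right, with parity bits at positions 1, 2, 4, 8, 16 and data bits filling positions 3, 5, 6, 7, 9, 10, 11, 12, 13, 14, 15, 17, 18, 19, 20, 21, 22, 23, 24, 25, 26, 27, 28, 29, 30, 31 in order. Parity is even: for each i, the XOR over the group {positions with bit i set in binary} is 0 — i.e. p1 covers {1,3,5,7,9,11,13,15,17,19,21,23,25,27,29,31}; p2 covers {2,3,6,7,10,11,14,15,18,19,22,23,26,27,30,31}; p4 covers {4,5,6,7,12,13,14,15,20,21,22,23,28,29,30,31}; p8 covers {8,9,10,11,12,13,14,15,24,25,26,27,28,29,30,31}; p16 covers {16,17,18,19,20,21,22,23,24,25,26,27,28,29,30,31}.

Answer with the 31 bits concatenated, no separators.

Place data at non-parity positions: p1 p2 0 p4 0 0 1 p8 0 0 1 0 0 1 1 p16 1 1 1 0 0 1 0 1 0 1 1 0 0 1 0
p1 (pos 1,3,5,7,9,11,13,15,17,19,21,23,25,27,29,31): XOR of data positions = 0⊕0⊕1⊕0⊕1⊕0⊕1⊕1⊕1⊕0⊕0⊕0⊕1⊕0⊕0 = 0
p2 (pos 2,3,6,7,10,11,14,15,18,19,22,23,26,27,30,31): XOR of data positions = 0⊕0⊕1⊕0⊕1⊕1⊕1⊕1⊕1⊕1⊕0⊕1⊕1⊕1⊕0 = 0
p4 (pos 4,5,6,7,12,13,14,15,20,21,22,23,28,29,30,31): XOR of data positions = 0⊕0⊕1⊕0⊕0⊕1⊕1⊕0⊕0⊕1⊕0⊕0⊕0⊕1⊕0 = 1
p8 (pos 8,9,10,11,12,13,14,15,24,25,26,27,28,29,30,31): XOR of data positions = 0⊕0⊕1⊕0⊕0⊕1⊕1⊕1⊕0⊕1⊕1⊕0⊕0⊕1⊕0 = 1
p16 (pos 16,17,18,19,20,21,22,23,24,25,26,27,28,29,30,31): XOR of data positions = 1⊕1⊕1⊕0⊕0⊕1⊕0⊕1⊕0⊕1⊕1⊕0⊕0⊕1⊕0 = 0
Codeword: 0001001100100110111001010110010

0001001100100110111001010110010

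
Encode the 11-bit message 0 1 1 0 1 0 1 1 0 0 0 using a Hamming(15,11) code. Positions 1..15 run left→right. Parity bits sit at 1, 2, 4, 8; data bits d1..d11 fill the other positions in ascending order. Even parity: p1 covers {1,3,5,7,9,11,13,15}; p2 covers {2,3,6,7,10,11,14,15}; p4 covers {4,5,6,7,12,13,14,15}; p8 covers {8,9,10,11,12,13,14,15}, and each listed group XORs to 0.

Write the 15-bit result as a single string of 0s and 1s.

100111011011000

Place data at non-parity positions: p1 p2 0 p4 1 1 0 p8 1 0 1 1 0 0 0
p1 (pos 1,3,5,7,9,11,13,15): XOR of data positions = 0⊕1⊕0⊕1⊕1⊕0⊕0 = 1
p2 (pos 2,3,6,7,10,11,14,15): XOR of data positions = 0⊕1⊕0⊕0⊕1⊕0⊕0 = 0
p4 (pos 4,5,6,7,12,13,14,15): XOR of data positions = 1⊕1⊕0⊕1⊕0⊕0⊕0 = 1
p8 (pos 8,9,10,11,12,13,14,15): XOR of data positions = 1⊕0⊕1⊕1⊕0⊕0⊕0 = 1
Codeword: 100111011011000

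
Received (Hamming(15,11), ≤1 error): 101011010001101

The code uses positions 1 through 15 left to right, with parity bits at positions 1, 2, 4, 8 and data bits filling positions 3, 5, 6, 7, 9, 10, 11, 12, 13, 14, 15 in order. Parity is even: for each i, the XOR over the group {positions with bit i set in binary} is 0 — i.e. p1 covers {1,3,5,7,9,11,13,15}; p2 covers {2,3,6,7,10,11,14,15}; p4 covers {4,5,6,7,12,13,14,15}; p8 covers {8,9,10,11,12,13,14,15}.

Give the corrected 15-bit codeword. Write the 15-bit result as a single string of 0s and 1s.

s1 (pos 1,3,5,7,9,11,13,15): 1⊕1⊕1⊕0⊕0⊕0⊕1⊕1 = 1
s2 (pos 2,3,6,7,10,11,14,15): 0⊕1⊕1⊕0⊕0⊕0⊕0⊕1 = 1
s4 (pos 4,5,6,7,12,13,14,15): 0⊕1⊕1⊕0⊕1⊕1⊕0⊕1 = 1
s8 (pos 8,9,10,11,12,13,14,15): 1⊕0⊕0⊕0⊕1⊕1⊕0⊕1 = 0
Syndrome s8…s1 = 0111 → error at position 7.
Flip position 7: 101011010001101 → 101011110001101

101011110001101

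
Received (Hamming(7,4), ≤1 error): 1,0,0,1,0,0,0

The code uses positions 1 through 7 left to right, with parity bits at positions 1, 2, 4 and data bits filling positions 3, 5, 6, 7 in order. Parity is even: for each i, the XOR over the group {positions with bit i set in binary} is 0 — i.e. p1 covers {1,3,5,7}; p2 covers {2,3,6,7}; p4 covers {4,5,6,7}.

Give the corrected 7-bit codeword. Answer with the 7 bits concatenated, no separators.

s1 (pos 1,3,5,7): 1⊕0⊕0⊕0 = 1
s2 (pos 2,3,6,7): 0⊕0⊕0⊕0 = 0
s4 (pos 4,5,6,7): 1⊕0⊕0⊕0 = 1
Syndrome s4…s1 = 101 → error at position 5.
Flip position 5: 1001000 → 1001100

1001100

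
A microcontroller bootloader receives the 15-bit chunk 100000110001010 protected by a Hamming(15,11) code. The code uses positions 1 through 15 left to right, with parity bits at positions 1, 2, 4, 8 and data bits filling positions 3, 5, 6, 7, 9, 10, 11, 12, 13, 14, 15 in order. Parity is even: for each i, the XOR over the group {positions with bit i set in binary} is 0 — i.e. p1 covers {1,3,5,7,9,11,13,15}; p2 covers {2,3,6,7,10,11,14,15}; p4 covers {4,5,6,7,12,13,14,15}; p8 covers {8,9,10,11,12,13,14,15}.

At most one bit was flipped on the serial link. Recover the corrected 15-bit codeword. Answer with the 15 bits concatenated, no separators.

s1 (pos 1,3,5,7,9,11,13,15): 1⊕0⊕0⊕1⊕0⊕0⊕0⊕0 = 0
s2 (pos 2,3,6,7,10,11,14,15): 0⊕0⊕0⊕1⊕0⊕0⊕1⊕0 = 0
s4 (pos 4,5,6,7,12,13,14,15): 0⊕0⊕0⊕1⊕1⊕0⊕1⊕0 = 1
s8 (pos 8,9,10,11,12,13,14,15): 1⊕0⊕0⊕0⊕1⊕0⊕1⊕0 = 1
Syndrome s8…s1 = 1100 → error at position 12.
Flip position 12: 100000110001010 → 100000110000010

100000110000010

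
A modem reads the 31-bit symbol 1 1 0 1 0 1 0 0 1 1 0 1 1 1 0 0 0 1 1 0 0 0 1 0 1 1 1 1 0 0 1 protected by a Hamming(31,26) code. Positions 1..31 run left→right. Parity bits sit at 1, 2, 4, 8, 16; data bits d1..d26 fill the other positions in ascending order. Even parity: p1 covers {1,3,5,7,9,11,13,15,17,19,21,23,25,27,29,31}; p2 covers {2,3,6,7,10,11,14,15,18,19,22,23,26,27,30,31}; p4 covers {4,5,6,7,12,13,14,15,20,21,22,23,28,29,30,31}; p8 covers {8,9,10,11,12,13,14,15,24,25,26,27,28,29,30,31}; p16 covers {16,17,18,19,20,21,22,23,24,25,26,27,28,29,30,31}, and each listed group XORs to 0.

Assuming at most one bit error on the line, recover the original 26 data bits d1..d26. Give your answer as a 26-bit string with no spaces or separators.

s1 (pos 1,3,5,7,9,11,13,15,17,19,21,23,25,27,29,31): 1⊕0⊕0⊕0⊕1⊕0⊕1⊕0⊕0⊕1⊕0⊕1⊕1⊕1⊕0⊕1 = 0
s2 (pos 2,3,6,7,10,11,14,15,18,19,22,23,26,27,30,31): 1⊕0⊕1⊕0⊕1⊕0⊕1⊕0⊕1⊕1⊕0⊕1⊕1⊕1⊕0⊕1 = 0
s4 (pos 4,5,6,7,12,13,14,15,20,21,22,23,28,29,30,31): 1⊕0⊕1⊕0⊕1⊕1⊕1⊕0⊕0⊕0⊕0⊕1⊕1⊕0⊕0⊕1 = 0
s8 (pos 8,9,10,11,12,13,14,15,24,25,26,27,28,29,30,31): 0⊕1⊕1⊕0⊕1⊕1⊕1⊕0⊕0⊕1⊕1⊕1⊕1⊕0⊕0⊕1 = 0
s16 (pos 16,17,18,19,20,21,22,23,24,25,26,27,28,29,30,31): 0⊕0⊕1⊕1⊕0⊕0⊕0⊕1⊕0⊕1⊕1⊕1⊕1⊕0⊕0⊕1 = 0
Syndrome s16…s1 = 00000 → no error.
Read data bits from positions 3,5,6,7,9,10,11,12,13,14,15,17,18,19,20,21,22,23,24,25,26,27,28,29,30,31: 00101101110011000101111001

00101101110011000101111001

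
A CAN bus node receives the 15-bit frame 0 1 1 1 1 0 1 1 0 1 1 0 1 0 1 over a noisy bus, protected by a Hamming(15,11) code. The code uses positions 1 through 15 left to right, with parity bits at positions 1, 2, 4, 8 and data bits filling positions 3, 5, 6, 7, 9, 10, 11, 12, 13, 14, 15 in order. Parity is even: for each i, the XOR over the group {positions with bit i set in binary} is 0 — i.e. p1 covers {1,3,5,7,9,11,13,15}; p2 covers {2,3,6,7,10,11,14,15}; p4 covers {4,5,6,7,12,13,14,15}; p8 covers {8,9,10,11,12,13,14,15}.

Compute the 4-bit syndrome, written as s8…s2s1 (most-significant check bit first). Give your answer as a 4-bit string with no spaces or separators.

1100

s1 (pos 1,3,5,7,9,11,13,15): 0⊕1⊕1⊕1⊕0⊕1⊕1⊕1 = 0
s2 (pos 2,3,6,7,10,11,14,15): 1⊕1⊕0⊕1⊕1⊕1⊕0⊕1 = 0
s4 (pos 4,5,6,7,12,13,14,15): 1⊕1⊕0⊕1⊕0⊕1⊕0⊕1 = 1
s8 (pos 8,9,10,11,12,13,14,15): 1⊕0⊕1⊕1⊕0⊕1⊕0⊕1 = 1
Syndrome s8…s1 = 1100 → error at position 12.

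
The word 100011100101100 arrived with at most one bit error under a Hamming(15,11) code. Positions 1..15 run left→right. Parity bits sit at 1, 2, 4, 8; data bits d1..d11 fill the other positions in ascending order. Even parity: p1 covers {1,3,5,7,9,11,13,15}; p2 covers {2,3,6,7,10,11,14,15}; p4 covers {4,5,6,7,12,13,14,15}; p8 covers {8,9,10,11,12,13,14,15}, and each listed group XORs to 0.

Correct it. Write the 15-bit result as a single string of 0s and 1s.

s1 (pos 1,3,5,7,9,11,13,15): 1⊕0⊕1⊕1⊕0⊕0⊕1⊕0 = 0
s2 (pos 2,3,6,7,10,11,14,15): 0⊕0⊕1⊕1⊕1⊕0⊕0⊕0 = 1
s4 (pos 4,5,6,7,12,13,14,15): 0⊕1⊕1⊕1⊕1⊕1⊕0⊕0 = 1
s8 (pos 8,9,10,11,12,13,14,15): 0⊕0⊕1⊕0⊕1⊕1⊕0⊕0 = 1
Syndrome s8…s1 = 1110 → error at position 14.
Flip position 14: 100011100101100 → 100011100101110

100011100101110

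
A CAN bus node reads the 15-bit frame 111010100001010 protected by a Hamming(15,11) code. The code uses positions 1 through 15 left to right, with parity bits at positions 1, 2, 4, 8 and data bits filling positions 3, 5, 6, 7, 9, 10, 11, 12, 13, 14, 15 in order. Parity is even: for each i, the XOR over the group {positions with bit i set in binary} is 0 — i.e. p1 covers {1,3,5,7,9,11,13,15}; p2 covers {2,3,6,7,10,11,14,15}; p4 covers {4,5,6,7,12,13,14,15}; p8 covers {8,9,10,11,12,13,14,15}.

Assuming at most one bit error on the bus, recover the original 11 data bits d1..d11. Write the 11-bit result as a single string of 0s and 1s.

11010001010

s1 (pos 1,3,5,7,9,11,13,15): 1⊕1⊕1⊕1⊕0⊕0⊕0⊕0 = 0
s2 (pos 2,3,6,7,10,11,14,15): 1⊕1⊕0⊕1⊕0⊕0⊕1⊕0 = 0
s4 (pos 4,5,6,7,12,13,14,15): 0⊕1⊕0⊕1⊕1⊕0⊕1⊕0 = 0
s8 (pos 8,9,10,11,12,13,14,15): 0⊕0⊕0⊕0⊕1⊕0⊕1⊕0 = 0
Syndrome s8…s1 = 0000 → no error.
Read data bits from positions 3,5,6,7,9,10,11,12,13,14,15: 11010001010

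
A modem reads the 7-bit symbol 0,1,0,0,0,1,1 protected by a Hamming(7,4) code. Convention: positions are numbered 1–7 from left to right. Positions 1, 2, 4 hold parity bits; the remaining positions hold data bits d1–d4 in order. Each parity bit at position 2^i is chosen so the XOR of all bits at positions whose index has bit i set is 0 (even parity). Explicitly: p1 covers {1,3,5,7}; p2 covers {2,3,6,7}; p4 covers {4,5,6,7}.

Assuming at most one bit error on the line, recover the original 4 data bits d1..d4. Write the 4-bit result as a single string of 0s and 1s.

1011

s1 (pos 1,3,5,7): 0⊕0⊕0⊕1 = 1
s2 (pos 2,3,6,7): 1⊕0⊕1⊕1 = 1
s4 (pos 4,5,6,7): 0⊕0⊕1⊕1 = 0
Syndrome s4…s1 = 011 → error at position 3.
Flip position 3: 0100011 → 0110011
Read data bits from positions 3,5,6,7: 1011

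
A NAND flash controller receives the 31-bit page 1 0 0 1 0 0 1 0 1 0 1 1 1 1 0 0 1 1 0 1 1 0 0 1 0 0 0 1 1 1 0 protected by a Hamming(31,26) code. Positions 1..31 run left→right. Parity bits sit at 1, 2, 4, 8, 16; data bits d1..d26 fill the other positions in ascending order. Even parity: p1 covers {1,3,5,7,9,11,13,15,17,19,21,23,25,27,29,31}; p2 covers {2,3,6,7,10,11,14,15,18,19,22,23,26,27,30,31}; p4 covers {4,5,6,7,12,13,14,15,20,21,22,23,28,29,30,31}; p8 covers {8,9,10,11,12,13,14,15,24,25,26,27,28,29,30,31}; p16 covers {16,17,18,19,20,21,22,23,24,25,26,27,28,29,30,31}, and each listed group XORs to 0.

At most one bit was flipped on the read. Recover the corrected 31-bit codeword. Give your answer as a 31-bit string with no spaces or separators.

1001001011111100110110010001110

s1 (pos 1,3,5,7,9,11,13,15,17,19,21,23,25,27,29,31): 1⊕0⊕0⊕1⊕1⊕1⊕1⊕0⊕1⊕0⊕1⊕0⊕0⊕0⊕1⊕0 = 0
s2 (pos 2,3,6,7,10,11,14,15,18,19,22,23,26,27,30,31): 0⊕0⊕0⊕1⊕0⊕1⊕1⊕0⊕1⊕0⊕0⊕0⊕0⊕0⊕1⊕0 = 1
s4 (pos 4,5,6,7,12,13,14,15,20,21,22,23,28,29,30,31): 1⊕0⊕0⊕1⊕1⊕1⊕1⊕0⊕1⊕1⊕0⊕0⊕1⊕1⊕1⊕0 = 0
s8 (pos 8,9,10,11,12,13,14,15,24,25,26,27,28,29,30,31): 0⊕1⊕0⊕1⊕1⊕1⊕1⊕0⊕1⊕0⊕0⊕0⊕1⊕1⊕1⊕0 = 1
s16 (pos 16,17,18,19,20,21,22,23,24,25,26,27,28,29,30,31): 0⊕1⊕1⊕0⊕1⊕1⊕0⊕0⊕1⊕0⊕0⊕0⊕1⊕1⊕1⊕0 = 0
Syndrome s16…s1 = 01010 → error at position 10.
Flip position 10: 1001001010111100110110010001110 → 1001001011111100110110010001110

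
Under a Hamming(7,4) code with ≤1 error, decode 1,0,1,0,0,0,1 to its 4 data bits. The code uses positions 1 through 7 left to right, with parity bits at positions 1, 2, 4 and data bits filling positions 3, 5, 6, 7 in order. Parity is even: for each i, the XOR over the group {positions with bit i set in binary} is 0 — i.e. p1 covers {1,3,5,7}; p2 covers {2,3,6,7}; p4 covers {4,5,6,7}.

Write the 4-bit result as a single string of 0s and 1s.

1101

s1 (pos 1,3,5,7): 1⊕1⊕0⊕1 = 1
s2 (pos 2,3,6,7): 0⊕1⊕0⊕1 = 0
s4 (pos 4,5,6,7): 0⊕0⊕0⊕1 = 1
Syndrome s4…s1 = 101 → error at position 5.
Flip position 5: 1010001 → 1010101
Read data bits from positions 3,5,6,7: 1101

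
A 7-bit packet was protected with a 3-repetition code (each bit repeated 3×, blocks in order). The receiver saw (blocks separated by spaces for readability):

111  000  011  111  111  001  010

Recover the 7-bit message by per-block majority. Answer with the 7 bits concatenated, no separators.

Block 1 (111): 3 ones → 1
Block 2 (000): 0 ones → 0
Block 3 (011): 2 ones → 1
Block 4 (111): 3 ones → 1
Block 5 (111): 3 ones → 1
Block 6 (001): 1 one → 0
Block 7 (010): 1 one → 0

1011100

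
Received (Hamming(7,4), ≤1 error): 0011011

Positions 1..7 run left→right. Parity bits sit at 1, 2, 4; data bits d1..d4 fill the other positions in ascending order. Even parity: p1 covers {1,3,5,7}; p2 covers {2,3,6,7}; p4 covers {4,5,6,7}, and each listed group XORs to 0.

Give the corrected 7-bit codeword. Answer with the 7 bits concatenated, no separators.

0011001

s1 (pos 1,3,5,7): 0⊕1⊕0⊕1 = 0
s2 (pos 2,3,6,7): 0⊕1⊕1⊕1 = 1
s4 (pos 4,5,6,7): 1⊕0⊕1⊕1 = 1
Syndrome s4…s1 = 110 → error at position 6.
Flip position 6: 0011011 → 0011001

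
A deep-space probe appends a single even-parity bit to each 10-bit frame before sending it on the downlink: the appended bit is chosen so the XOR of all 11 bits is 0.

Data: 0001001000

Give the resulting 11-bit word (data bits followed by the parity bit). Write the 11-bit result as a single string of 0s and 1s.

00010010000

XOR of the 10 data bits: 0⊕0⊕0⊕1⊕0⊕0⊕1⊕0⊕0⊕0 = 0
Parity bit = 0 (so all 11 bits XOR to 0).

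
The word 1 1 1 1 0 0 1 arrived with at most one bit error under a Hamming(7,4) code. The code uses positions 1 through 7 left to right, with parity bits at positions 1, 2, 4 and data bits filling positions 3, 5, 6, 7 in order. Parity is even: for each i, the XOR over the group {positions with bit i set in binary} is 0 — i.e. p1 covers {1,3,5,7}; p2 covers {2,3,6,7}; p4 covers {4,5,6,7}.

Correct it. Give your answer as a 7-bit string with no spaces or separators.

1101001

s1 (pos 1,3,5,7): 1⊕1⊕0⊕1 = 1
s2 (pos 2,3,6,7): 1⊕1⊕0⊕1 = 1
s4 (pos 4,5,6,7): 1⊕0⊕0⊕1 = 0
Syndrome s4…s1 = 011 → error at position 3.
Flip position 3: 1111001 → 1101001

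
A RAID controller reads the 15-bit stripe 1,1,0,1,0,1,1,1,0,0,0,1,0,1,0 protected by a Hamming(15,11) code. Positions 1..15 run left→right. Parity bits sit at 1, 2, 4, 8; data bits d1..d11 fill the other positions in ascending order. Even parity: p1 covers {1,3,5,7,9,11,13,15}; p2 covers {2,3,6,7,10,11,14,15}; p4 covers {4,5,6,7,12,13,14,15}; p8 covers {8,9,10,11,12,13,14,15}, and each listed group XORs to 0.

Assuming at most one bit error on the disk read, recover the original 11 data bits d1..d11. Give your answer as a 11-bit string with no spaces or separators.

s1 (pos 1,3,5,7,9,11,13,15): 1⊕0⊕0⊕1⊕0⊕0⊕0⊕0 = 0
s2 (pos 2,3,6,7,10,11,14,15): 1⊕0⊕1⊕1⊕0⊕0⊕1⊕0 = 0
s4 (pos 4,5,6,7,12,13,14,15): 1⊕0⊕1⊕1⊕1⊕0⊕1⊕0 = 1
s8 (pos 8,9,10,11,12,13,14,15): 1⊕0⊕0⊕0⊕1⊕0⊕1⊕0 = 1
Syndrome s8…s1 = 1100 → error at position 12.
Flip position 12: 110101110001010 → 110101110000010
Read data bits from positions 3,5,6,7,9,10,11,12,13,14,15: 00110000010

00110000010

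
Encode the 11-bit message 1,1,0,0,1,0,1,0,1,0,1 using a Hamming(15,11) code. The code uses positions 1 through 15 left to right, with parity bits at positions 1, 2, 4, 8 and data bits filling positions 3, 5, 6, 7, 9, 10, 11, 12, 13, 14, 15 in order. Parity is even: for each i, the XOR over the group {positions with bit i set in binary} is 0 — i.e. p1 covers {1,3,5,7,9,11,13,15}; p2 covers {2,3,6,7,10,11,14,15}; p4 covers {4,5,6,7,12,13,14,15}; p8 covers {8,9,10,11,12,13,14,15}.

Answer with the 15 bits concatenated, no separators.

011110001010101

Place data at non-parity positions: p1 p2 1 p4 1 0 0 p8 1 0 1 0 1 0 1
p1 (pos 1,3,5,7,9,11,13,15): XOR of data positions = 1⊕1⊕0⊕1⊕1⊕1⊕1 = 0
p2 (pos 2,3,6,7,10,11,14,15): XOR of data positions = 1⊕0⊕0⊕0⊕1⊕0⊕1 = 1
p4 (pos 4,5,6,7,12,13,14,15): XOR of data positions = 1⊕0⊕0⊕0⊕1⊕0⊕1 = 1
p8 (pos 8,9,10,11,12,13,14,15): XOR of data positions = 1⊕0⊕1⊕0⊕1⊕0⊕1 = 0
Codeword: 011110001010101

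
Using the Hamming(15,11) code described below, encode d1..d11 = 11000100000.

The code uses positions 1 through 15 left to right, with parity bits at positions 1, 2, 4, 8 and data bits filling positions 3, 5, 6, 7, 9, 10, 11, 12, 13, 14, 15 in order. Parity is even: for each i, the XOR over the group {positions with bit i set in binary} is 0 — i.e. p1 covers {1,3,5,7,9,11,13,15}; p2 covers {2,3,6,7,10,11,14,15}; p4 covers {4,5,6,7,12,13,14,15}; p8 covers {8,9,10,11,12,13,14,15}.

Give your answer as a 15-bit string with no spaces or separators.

001110010100000

Place data at non-parity positions: p1 p2 1 p4 1 0 0 p8 0 1 0 0 0 0 0
p1 (pos 1,3,5,7,9,11,13,15): XOR of data positions = 1⊕1⊕0⊕0⊕0⊕0⊕0 = 0
p2 (pos 2,3,6,7,10,11,14,15): XOR of data positions = 1⊕0⊕0⊕1⊕0⊕0⊕0 = 0
p4 (pos 4,5,6,7,12,13,14,15): XOR of data positions = 1⊕0⊕0⊕0⊕0⊕0⊕0 = 1
p8 (pos 8,9,10,11,12,13,14,15): XOR of data positions = 0⊕1⊕0⊕0⊕0⊕0⊕0 = 1
Codeword: 001110010100000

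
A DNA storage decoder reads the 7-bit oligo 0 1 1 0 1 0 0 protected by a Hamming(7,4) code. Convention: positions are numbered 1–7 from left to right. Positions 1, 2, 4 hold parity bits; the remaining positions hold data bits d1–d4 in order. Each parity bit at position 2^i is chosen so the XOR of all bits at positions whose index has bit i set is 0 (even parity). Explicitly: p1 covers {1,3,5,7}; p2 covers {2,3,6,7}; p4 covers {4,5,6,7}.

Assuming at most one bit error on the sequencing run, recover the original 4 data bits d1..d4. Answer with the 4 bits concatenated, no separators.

1100

s1 (pos 1,3,5,7): 0⊕1⊕1⊕0 = 0
s2 (pos 2,3,6,7): 1⊕1⊕0⊕0 = 0
s4 (pos 4,5,6,7): 0⊕1⊕0⊕0 = 1
Syndrome s4…s1 = 100 → error at position 4.
Flip position 4: 0110100 → 0111100
Read data bits from positions 3,5,6,7: 1100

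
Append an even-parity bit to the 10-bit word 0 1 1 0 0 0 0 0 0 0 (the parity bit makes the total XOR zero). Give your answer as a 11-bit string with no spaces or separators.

XOR of the 10 data bits: 0⊕1⊕1⊕0⊕0⊕0⊕0⊕0⊕0⊕0 = 0
Parity bit = 0 (so all 11 bits XOR to 0).

01100000000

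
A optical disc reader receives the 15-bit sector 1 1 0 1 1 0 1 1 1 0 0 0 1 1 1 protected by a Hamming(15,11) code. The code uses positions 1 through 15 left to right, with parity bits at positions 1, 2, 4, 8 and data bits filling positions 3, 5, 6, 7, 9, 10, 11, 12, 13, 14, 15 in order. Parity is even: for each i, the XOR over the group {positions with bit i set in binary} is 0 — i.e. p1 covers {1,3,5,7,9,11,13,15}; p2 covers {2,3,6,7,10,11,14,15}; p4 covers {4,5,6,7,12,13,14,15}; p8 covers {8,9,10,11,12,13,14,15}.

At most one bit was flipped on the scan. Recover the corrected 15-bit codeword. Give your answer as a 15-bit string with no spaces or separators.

s1 (pos 1,3,5,7,9,11,13,15): 1⊕0⊕1⊕1⊕1⊕0⊕1⊕1 = 0
s2 (pos 2,3,6,7,10,11,14,15): 1⊕0⊕0⊕1⊕0⊕0⊕1⊕1 = 0
s4 (pos 4,5,6,7,12,13,14,15): 1⊕1⊕0⊕1⊕0⊕1⊕1⊕1 = 0
s8 (pos 8,9,10,11,12,13,14,15): 1⊕1⊕0⊕0⊕0⊕1⊕1⊕1 = 1
Syndrome s8…s1 = 1000 → error at position 8.
Flip position 8: 110110111000111 → 110110101000111

110110101000111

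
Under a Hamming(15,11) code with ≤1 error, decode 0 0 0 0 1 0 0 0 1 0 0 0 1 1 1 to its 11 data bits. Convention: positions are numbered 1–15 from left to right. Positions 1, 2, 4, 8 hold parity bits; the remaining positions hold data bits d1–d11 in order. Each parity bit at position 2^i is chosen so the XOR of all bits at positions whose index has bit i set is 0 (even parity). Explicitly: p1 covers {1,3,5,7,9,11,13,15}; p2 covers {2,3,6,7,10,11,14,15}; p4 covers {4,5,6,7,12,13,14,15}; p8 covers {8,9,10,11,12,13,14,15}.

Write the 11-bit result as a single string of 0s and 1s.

01001000111

s1 (pos 1,3,5,7,9,11,13,15): 0⊕0⊕1⊕0⊕1⊕0⊕1⊕1 = 0
s2 (pos 2,3,6,7,10,11,14,15): 0⊕0⊕0⊕0⊕0⊕0⊕1⊕1 = 0
s4 (pos 4,5,6,7,12,13,14,15): 0⊕1⊕0⊕0⊕0⊕1⊕1⊕1 = 0
s8 (pos 8,9,10,11,12,13,14,15): 0⊕1⊕0⊕0⊕0⊕1⊕1⊕1 = 0
Syndrome s8…s1 = 0000 → no error.
Read data bits from positions 3,5,6,7,9,10,11,12,13,14,15: 01001000111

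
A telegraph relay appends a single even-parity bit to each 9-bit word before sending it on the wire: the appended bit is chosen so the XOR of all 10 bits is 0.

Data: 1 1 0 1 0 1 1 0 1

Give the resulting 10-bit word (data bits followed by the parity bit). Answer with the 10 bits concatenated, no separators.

1101011010

XOR of the 9 data bits: 1⊕1⊕0⊕1⊕0⊕1⊕1⊕0⊕1 = 0
Parity bit = 0 (so all 10 bits XOR to 0).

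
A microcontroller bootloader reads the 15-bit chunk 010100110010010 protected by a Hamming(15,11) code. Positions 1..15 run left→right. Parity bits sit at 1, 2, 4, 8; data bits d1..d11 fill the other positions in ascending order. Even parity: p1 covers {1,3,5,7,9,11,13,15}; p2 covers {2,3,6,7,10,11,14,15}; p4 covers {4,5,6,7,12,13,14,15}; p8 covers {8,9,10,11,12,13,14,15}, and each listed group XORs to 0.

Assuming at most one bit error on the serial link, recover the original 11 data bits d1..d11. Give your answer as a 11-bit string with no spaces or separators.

s1 (pos 1,3,5,7,9,11,13,15): 0⊕0⊕0⊕1⊕0⊕1⊕0⊕0 = 0
s2 (pos 2,3,6,7,10,11,14,15): 1⊕0⊕0⊕1⊕0⊕1⊕1⊕0 = 0
s4 (pos 4,5,6,7,12,13,14,15): 1⊕0⊕0⊕1⊕0⊕0⊕1⊕0 = 1
s8 (pos 8,9,10,11,12,13,14,15): 1⊕0⊕0⊕1⊕0⊕0⊕1⊕0 = 1
Syndrome s8…s1 = 1100 → error at position 12.
Flip position 12: 010100110010010 → 010100110011010
Read data bits from positions 3,5,6,7,9,10,11,12,13,14,15: 00010011010

00010011010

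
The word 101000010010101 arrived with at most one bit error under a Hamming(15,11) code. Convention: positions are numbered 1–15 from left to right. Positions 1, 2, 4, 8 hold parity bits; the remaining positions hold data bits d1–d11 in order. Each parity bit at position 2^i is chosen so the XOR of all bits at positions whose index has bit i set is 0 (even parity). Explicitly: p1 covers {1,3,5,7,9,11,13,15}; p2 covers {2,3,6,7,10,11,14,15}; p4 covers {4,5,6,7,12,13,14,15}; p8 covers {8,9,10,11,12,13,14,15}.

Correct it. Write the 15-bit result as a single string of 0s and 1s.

s1 (pos 1,3,5,7,9,11,13,15): 1⊕1⊕0⊕0⊕0⊕1⊕1⊕1 = 1
s2 (pos 2,3,6,7,10,11,14,15): 0⊕1⊕0⊕0⊕0⊕1⊕0⊕1 = 1
s4 (pos 4,5,6,7,12,13,14,15): 0⊕0⊕0⊕0⊕0⊕1⊕0⊕1 = 0
s8 (pos 8,9,10,11,12,13,14,15): 1⊕0⊕0⊕1⊕0⊕1⊕0⊕1 = 0
Syndrome s8…s1 = 0011 → error at position 3.
Flip position 3: 101000010010101 → 100000010010101

100000010010101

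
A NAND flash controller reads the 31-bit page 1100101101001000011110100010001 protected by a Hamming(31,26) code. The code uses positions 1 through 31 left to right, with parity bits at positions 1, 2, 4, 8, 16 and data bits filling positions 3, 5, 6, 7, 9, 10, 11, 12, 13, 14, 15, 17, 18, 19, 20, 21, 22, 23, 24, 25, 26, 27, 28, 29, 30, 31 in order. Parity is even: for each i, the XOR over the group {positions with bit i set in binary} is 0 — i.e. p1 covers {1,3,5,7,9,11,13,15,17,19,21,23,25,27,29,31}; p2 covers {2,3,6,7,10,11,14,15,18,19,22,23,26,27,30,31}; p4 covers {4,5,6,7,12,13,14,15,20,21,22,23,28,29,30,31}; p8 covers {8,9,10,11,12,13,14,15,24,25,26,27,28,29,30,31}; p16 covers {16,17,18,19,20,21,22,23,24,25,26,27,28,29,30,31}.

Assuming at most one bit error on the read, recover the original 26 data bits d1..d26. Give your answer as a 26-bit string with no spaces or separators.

01010100100011110100010101

s1 (pos 1,3,5,7,9,11,13,15,17,19,21,23,25,27,29,31): 1⊕0⊕1⊕1⊕0⊕0⊕1⊕0⊕0⊕1⊕1⊕1⊕0⊕1⊕0⊕1 = 1
s2 (pos 2,3,6,7,10,11,14,15,18,19,22,23,26,27,30,31): 1⊕0⊕0⊕1⊕1⊕0⊕0⊕0⊕1⊕1⊕0⊕1⊕0⊕1⊕0⊕1 = 0
s4 (pos 4,5,6,7,12,13,14,15,20,21,22,23,28,29,30,31): 0⊕1⊕0⊕1⊕0⊕1⊕0⊕0⊕1⊕1⊕0⊕1⊕0⊕0⊕0⊕1 = 1
s8 (pos 8,9,10,11,12,13,14,15,24,25,26,27,28,29,30,31): 1⊕0⊕1⊕0⊕0⊕1⊕0⊕0⊕0⊕0⊕0⊕1⊕0⊕0⊕0⊕1 = 1
s16 (pos 16,17,18,19,20,21,22,23,24,25,26,27,28,29,30,31): 0⊕0⊕1⊕1⊕1⊕1⊕0⊕1⊕0⊕0⊕0⊕1⊕0⊕0⊕0⊕1 = 1
Syndrome s16…s1 = 11101 → error at position 29.
Flip position 29: 1100101101001000011110100010001 → 1100101101001000011110100010101
Read data bits from positions 3,5,6,7,9,10,11,12,13,14,15,17,18,19,20,21,22,23,24,25,26,27,28,29,30,31: 01010100100011110100010101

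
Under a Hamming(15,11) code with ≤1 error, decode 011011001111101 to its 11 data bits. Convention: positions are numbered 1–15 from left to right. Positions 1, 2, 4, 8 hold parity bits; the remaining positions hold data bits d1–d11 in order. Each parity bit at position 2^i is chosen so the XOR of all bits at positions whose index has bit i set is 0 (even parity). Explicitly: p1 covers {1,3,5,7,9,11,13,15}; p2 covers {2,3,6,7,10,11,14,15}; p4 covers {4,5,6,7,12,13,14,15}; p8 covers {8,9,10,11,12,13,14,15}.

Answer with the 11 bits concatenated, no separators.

11101111101

s1 (pos 1,3,5,7,9,11,13,15): 0⊕1⊕1⊕0⊕1⊕1⊕1⊕1 = 0
s2 (pos 2,3,6,7,10,11,14,15): 1⊕1⊕1⊕0⊕1⊕1⊕0⊕1 = 0
s4 (pos 4,5,6,7,12,13,14,15): 0⊕1⊕1⊕0⊕1⊕1⊕0⊕1 = 1
s8 (pos 8,9,10,11,12,13,14,15): 0⊕1⊕1⊕1⊕1⊕1⊕0⊕1 = 0
Syndrome s8…s1 = 0100 → error at position 4.
Flip position 4: 011011001111101 → 011111001111101
Read data bits from positions 3,5,6,7,9,10,11,12,13,14,15: 11101111101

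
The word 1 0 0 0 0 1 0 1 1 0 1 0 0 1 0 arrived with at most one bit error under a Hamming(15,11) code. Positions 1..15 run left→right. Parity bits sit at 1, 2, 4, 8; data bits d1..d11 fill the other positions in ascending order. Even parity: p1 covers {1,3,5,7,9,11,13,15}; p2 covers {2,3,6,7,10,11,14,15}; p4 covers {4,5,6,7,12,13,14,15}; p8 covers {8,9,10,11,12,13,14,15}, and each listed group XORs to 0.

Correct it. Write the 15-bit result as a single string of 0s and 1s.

101001011010010

s1 (pos 1,3,5,7,9,11,13,15): 1⊕0⊕0⊕0⊕1⊕1⊕0⊕0 = 1
s2 (pos 2,3,6,7,10,11,14,15): 0⊕0⊕1⊕0⊕0⊕1⊕1⊕0 = 1
s4 (pos 4,5,6,7,12,13,14,15): 0⊕0⊕1⊕0⊕0⊕0⊕1⊕0 = 0
s8 (pos 8,9,10,11,12,13,14,15): 1⊕1⊕0⊕1⊕0⊕0⊕1⊕0 = 0
Syndrome s8…s1 = 0011 → error at position 3.
Flip position 3: 100001011010010 → 101001011010010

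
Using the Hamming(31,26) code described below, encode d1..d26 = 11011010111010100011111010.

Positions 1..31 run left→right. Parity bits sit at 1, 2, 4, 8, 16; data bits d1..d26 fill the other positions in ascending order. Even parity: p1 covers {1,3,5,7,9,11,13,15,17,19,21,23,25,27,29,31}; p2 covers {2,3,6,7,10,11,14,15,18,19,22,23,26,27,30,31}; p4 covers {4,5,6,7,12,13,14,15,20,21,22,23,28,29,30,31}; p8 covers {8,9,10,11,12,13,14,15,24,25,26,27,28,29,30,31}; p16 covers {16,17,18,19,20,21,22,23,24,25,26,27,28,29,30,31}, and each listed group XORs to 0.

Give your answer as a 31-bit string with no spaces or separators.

Place data at non-parity positions: p1 p2 1 p4 1 0 1 p8 1 0 1 0 1 1 1 p16 0 1 0 1 0 0 0 1 1 1 1 1 0 1 0
p1 (pos 1,3,5,7,9,11,13,15,17,19,21,23,25,27,29,31): XOR of data positions = 1⊕1⊕1⊕1⊕1⊕1⊕1⊕0⊕0⊕0⊕0⊕1⊕1⊕0⊕0 = 1
p2 (pos 2,3,6,7,10,11,14,15,18,19,22,23,26,27,30,31): XOR of data positions = 1⊕0⊕1⊕0⊕1⊕1⊕1⊕1⊕0⊕0⊕0⊕1⊕1⊕1⊕0 = 1
p4 (pos 4,5,6,7,12,13,14,15,20,21,22,23,28,29,30,31): XOR of data positions = 1⊕0⊕1⊕0⊕1⊕1⊕1⊕1⊕0⊕0⊕0⊕1⊕0⊕1⊕0 = 0
p8 (pos 8,9,10,11,12,13,14,15,24,25,26,27,28,29,30,31): XOR of data positions = 1⊕0⊕1⊕0⊕1⊕1⊕1⊕1⊕1⊕1⊕1⊕1⊕0⊕1⊕0 = 1
p16 (pos 16,17,18,19,20,21,22,23,24,25,26,27,28,29,30,31): XOR of data positions = 0⊕1⊕0⊕1⊕0⊕0⊕0⊕1⊕1⊕1⊕1⊕1⊕0⊕1⊕0 = 0
Codeword: 1110101110101110010100011111010

1110101110101110010100011111010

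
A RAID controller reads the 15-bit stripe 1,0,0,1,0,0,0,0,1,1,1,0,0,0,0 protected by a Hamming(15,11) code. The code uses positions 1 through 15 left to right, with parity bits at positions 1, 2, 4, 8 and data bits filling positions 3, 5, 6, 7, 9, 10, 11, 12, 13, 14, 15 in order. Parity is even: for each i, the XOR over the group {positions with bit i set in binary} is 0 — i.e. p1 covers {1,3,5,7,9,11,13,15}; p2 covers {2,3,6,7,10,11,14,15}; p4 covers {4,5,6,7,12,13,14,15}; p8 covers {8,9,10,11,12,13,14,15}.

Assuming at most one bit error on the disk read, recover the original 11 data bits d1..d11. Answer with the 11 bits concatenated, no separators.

s1 (pos 1,3,5,7,9,11,13,15): 1⊕0⊕0⊕0⊕1⊕1⊕0⊕0 = 1
s2 (pos 2,3,6,7,10,11,14,15): 0⊕0⊕0⊕0⊕1⊕1⊕0⊕0 = 0
s4 (pos 4,5,6,7,12,13,14,15): 1⊕0⊕0⊕0⊕0⊕0⊕0⊕0 = 1
s8 (pos 8,9,10,11,12,13,14,15): 0⊕1⊕1⊕1⊕0⊕0⊕0⊕0 = 1
Syndrome s8…s1 = 1101 → error at position 13.
Flip position 13: 100100001110000 → 100100001110100
Read data bits from positions 3,5,6,7,9,10,11,12,13,14,15: 00001110100

00001110100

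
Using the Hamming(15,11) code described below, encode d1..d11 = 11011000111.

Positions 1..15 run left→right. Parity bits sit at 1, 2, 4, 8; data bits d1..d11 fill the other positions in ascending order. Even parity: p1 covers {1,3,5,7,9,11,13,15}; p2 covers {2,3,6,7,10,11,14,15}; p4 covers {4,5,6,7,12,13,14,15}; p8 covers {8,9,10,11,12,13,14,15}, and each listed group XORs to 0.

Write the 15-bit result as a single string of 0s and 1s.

Place data at non-parity positions: p1 p2 1 p4 1 0 1 p8 1 0 0 0 1 1 1
p1 (pos 1,3,5,7,9,11,13,15): XOR of data positions = 1⊕1⊕1⊕1⊕0⊕1⊕1 = 0
p2 (pos 2,3,6,7,10,11,14,15): XOR of data positions = 1⊕0⊕1⊕0⊕0⊕1⊕1 = 0
p4 (pos 4,5,6,7,12,13,14,15): XOR of data positions = 1⊕0⊕1⊕0⊕1⊕1⊕1 = 1
p8 (pos 8,9,10,11,12,13,14,15): XOR of data positions = 1⊕0⊕0⊕0⊕1⊕1⊕1 = 0
Codeword: 001110101000111

001110101000111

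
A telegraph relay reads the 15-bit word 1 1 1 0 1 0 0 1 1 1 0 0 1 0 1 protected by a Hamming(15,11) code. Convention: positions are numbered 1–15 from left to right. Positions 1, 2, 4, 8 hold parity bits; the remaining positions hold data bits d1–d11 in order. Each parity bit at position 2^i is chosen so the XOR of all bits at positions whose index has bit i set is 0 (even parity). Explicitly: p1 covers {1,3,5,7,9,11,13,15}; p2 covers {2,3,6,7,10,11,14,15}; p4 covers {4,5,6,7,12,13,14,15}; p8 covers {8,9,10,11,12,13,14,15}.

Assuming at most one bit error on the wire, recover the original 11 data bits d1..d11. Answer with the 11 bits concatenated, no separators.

s1 (pos 1,3,5,7,9,11,13,15): 1⊕1⊕1⊕0⊕1⊕0⊕1⊕1 = 0
s2 (pos 2,3,6,7,10,11,14,15): 1⊕1⊕0⊕0⊕1⊕0⊕0⊕1 = 0
s4 (pos 4,5,6,7,12,13,14,15): 0⊕1⊕0⊕0⊕0⊕1⊕0⊕1 = 1
s8 (pos 8,9,10,11,12,13,14,15): 1⊕1⊕1⊕0⊕0⊕1⊕0⊕1 = 1
Syndrome s8…s1 = 1100 → error at position 12.
Flip position 12: 111010011100101 → 111010011101101
Read data bits from positions 3,5,6,7,9,10,11,12,13,14,15: 11001101101

11001101101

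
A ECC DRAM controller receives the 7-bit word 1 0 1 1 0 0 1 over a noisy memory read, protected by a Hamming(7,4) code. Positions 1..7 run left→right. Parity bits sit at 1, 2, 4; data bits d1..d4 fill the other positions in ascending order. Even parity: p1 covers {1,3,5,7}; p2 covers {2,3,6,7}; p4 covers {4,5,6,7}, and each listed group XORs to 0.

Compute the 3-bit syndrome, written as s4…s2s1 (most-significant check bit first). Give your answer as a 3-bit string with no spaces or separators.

s1 (pos 1,3,5,7): 1⊕1⊕0⊕1 = 1
s2 (pos 2,3,6,7): 0⊕1⊕0⊕1 = 0
s4 (pos 4,5,6,7): 1⊕0⊕0⊕1 = 0
Syndrome s4…s1 = 001 → error at position 1.

001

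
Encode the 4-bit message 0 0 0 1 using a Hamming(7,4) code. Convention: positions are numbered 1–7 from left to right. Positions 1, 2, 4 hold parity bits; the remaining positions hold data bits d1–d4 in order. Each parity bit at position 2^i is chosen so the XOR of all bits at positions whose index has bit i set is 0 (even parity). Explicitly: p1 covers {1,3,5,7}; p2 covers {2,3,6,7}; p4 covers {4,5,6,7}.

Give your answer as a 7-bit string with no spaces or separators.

1101001

Place data at non-parity positions: p1 p2 0 p4 0 0 1
p1 (pos 1,3,5,7): XOR of data positions = 0⊕0⊕1 = 1
p2 (pos 2,3,6,7): XOR of data positions = 0⊕0⊕1 = 1
p4 (pos 4,5,6,7): XOR of data positions = 0⊕0⊕1 = 1
Codeword: 1101001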